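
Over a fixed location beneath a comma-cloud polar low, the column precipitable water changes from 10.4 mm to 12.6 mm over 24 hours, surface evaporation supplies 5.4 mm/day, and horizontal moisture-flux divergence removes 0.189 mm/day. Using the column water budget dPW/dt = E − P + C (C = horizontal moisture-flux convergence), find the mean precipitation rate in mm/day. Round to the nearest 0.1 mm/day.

P ≈ 3.0 mm/day

dPW/dt = (12.6 − 10.4) mm / (24/24 day) = +2.200 mm/day.
P = E + C − dPW/dt = 5.4 + (-0.189) − (+2.200) = 3.0 mm/day.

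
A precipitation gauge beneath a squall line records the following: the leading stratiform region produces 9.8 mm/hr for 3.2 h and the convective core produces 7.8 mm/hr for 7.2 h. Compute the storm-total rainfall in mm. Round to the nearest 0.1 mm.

total ≈ 87.5 mm

Total = Σ Rᵢ Δtᵢ = 9.8 × 3.2 + 7.8 × 7.2
      = 31.36 + 56.16 = 87.5 mm.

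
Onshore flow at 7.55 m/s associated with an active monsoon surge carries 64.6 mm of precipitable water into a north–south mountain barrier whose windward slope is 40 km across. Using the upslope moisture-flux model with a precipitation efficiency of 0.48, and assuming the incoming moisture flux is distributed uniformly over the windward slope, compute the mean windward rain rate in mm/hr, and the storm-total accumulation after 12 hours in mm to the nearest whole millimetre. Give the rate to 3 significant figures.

R ≈ 21.1 mm/hr; total ≈ 253 mm

Incoming column moisture flux per unit ridge length: F = V × PW = 7.55 × 64.6 = 487.73 mm·m/s.
Spread over the 40 km slope with efficiency ε = 0.48: R = ε·F/W = 0.48 × 487.73 / 40000 m = 5.853e-03 mm/s.
R = 5.853e-03 × 3600 = 21.1 mm/hr.
Over 12 h: total = 21.1 × 12 = 253.2 ≈ 253 mm.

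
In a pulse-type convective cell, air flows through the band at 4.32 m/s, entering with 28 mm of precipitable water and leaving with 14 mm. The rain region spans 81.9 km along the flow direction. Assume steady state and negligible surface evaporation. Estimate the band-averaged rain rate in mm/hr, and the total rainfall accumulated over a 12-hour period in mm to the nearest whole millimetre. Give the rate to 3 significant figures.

R ≈ 2.66 mm/hr; total ≈ 32 mm

Column moisture flux per unit crosswind length is F = V × PW.
Inflow: F_in = 4.32 × 28 = 120.96 mm·m/s
Outflow: F_out = 4.32 × 14 = 60.48 mm·m/s
Steady-state rate R = (F_in − F_out)/L = (120.96 − 60.48) / 81900 m = 7.385e-04 mm/s.
R = 7.385e-04 × 3600 = 2.66 mm/hr.
Over 12 h: total = 2.66 × 12 = 31.92 ≈ 32 mm.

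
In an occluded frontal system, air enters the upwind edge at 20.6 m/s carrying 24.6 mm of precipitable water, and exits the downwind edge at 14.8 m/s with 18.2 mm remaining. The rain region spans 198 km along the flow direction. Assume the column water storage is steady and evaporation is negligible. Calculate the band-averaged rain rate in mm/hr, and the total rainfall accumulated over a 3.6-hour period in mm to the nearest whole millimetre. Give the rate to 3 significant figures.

Column moisture flux per unit crosswind length is F = V × PW.
Inflow: F_in = 20.6 × 24.6 = 506.76 mm·m/s
Outflow: F_out = 14.8 × 18.2 = 269.36 mm·m/s
Steady-state rate R = (F_in − F_out)/L = (506.76 − 269.36) / 198000 m = 1.199e-03 mm/s.
R = 1.199e-03 × 3600 = 4.32 mm/hr.
Over 3.6 h: total = 4.32 × 3.6 = 15.552 ≈ 16 mm.

R ≈ 4.32 mm/hr; total ≈ 16 mm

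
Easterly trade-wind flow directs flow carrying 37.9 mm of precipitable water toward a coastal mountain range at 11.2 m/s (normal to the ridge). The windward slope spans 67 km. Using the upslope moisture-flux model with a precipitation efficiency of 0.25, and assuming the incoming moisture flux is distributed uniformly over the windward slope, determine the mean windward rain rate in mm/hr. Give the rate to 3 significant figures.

Incoming column moisture flux per unit ridge length: F = V × PW = 11.2 × 37.9 = 424.48 mm·m/s.
Spread over the 67 km slope with efficiency ε = 0.25: R = ε·F/W = 0.25 × 424.48 / 67000 m = 1.584e-03 mm/s.
R = 1.584e-03 × 3600 = 5.70 mm/hr.

R ≈ 5.70 mm/hr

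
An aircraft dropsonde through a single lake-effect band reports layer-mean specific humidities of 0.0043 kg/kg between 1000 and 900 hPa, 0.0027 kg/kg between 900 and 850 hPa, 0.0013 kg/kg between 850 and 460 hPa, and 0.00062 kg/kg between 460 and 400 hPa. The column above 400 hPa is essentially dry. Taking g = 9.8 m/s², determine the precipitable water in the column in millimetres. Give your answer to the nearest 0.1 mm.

Precipitable water is the column-integrated vapour mass per unit area: PW = (1/g) Σ q̄ Δp, with q in kg/kg and Δp in Pa (1 kg/m² of water = 1 mm).
Layer 1000–900 hPa: Δp = 100 hPa = 10000 Pa, q̄ = 0.0043 kg/kg → 0.0043 × 10000 / 9.8 = 4.39 mm
Layer 900–850 hPa: Δp = 50 hPa = 5000 Pa, q̄ = 0.0027 kg/kg → 0.0027 × 5000 / 9.8 = 1.38 mm
Layer 850–460 hPa: Δp = 390 hPa = 39000 Pa, q̄ = 0.0013 kg/kg → 0.0013 × 39000 / 9.8 = 5.17 mm
Layer 460–400 hPa: Δp = 60 hPa = 6000 Pa, q̄ = 0.00062 kg/kg → 0.00062 × 6000 / 9.8 = 0.38 mm
PW = 4.39 + 1.38 + 5.17 + 0.38 = 11.32 ≈ 11.3 mm.

PW ≈ 11.3 mm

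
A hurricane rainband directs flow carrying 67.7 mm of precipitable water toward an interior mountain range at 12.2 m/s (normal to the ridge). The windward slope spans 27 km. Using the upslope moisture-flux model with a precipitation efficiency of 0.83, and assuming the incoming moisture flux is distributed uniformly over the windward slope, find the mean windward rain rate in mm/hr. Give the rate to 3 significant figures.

Incoming column moisture flux per unit ridge length: F = V × PW = 12.2 × 67.7 = 825.94 mm·m/s.
Spread over the 27 km slope with efficiency ε = 0.83: R = ε·F/W = 0.83 × 825.94 / 27000 m = 2.539e-02 mm/s.
R = 2.539e-02 × 3600 = 91.4 mm/hr.

R ≈ 91.4 mm/hr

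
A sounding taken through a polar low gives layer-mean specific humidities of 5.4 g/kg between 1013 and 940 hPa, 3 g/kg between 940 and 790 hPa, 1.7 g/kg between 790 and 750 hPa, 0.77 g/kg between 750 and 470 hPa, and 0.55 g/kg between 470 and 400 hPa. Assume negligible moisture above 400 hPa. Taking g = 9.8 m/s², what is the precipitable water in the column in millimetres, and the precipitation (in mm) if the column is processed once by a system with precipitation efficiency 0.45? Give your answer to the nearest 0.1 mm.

PW ≈ 11.9 mm; precipitation ≈ 5.4 mm

Precipitable water is the column-integrated vapour mass per unit area: PW = (1/g) Σ q̄ Δp, with q in kg/kg and Δp in Pa (1 kg/m² of water = 1 mm).
Layer 1013–940 hPa: Δp = 73 hPa = 7300 Pa, q̄ = 0.0054 kg/kg → 0.0054 × 7300 / 9.8 = 4.02 mm
Layer 940–790 hPa: Δp = 150 hPa = 15000 Pa, q̄ = 0.003 kg/kg → 0.003 × 15000 / 9.8 = 4.59 mm
Layer 790–750 hPa: Δp = 40 hPa = 4000 Pa, q̄ = 0.0017 kg/kg → 0.0017 × 4000 / 9.8 = 0.69 mm
Layer 750–470 hPa: Δp = 280 hPa = 28000 Pa, q̄ = 0.00077 kg/kg → 0.00077 × 28000 / 9.8 = 2.20 mm
Layer 470–400 hPa: Δp = 70 hPa = 7000 Pa, q̄ = 0.00055 kg/kg → 0.00055 × 7000 / 9.8 = 0.39 mm
PW = 4.02 + 4.59 + 0.69 + 2.20 + 0.39 = 11.89 ≈ 11.9 mm.
Precipitation = ε × PW = 0.45 × 11.9 = 5.4 mm.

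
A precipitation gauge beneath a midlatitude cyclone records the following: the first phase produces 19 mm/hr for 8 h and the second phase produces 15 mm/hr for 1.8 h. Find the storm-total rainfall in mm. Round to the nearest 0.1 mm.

total ≈ 179.0 mm

Total = Σ Rᵢ Δtᵢ = 19 × 8 + 15 × 1.8
      = 152 + 27 = 179.0 mm.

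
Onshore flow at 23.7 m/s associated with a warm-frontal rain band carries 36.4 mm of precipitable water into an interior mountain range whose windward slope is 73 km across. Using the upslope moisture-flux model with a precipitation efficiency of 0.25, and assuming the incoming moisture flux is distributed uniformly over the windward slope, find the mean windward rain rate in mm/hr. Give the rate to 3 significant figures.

Incoming column moisture flux per unit ridge length: F = V × PW = 23.7 × 36.4 = 862.68 mm·m/s.
Spread over the 73 km slope with efficiency ε = 0.25: R = ε·F/W = 0.25 × 862.68 / 73000 m = 2.954e-03 mm/s.
R = 2.954e-03 × 3600 = 10.6 mm/hr.

R ≈ 10.6 mm/hr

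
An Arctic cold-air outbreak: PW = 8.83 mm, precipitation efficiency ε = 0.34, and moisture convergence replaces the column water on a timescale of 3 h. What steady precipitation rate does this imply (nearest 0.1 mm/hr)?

R ≈ 1.0 mm/hr

Each overturning extracts ε × PW = 0.34 × 8.83 = 3.0022 mm.
Rate = ε·PW / τ = 3.0022 / 3 h = 1.0 mm/hr.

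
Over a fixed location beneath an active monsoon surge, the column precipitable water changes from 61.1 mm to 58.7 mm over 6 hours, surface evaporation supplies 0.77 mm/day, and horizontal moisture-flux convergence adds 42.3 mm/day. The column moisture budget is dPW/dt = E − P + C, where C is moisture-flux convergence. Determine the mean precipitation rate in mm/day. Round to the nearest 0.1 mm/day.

P ≈ 52.7 mm/day

dPW/dt = (58.7 − 61.1) mm / (6/24 day) = -9.600 mm/day.
P = E + C − dPW/dt = 0.77 + (42.3) − (-9.600) = 52.7 mm/day.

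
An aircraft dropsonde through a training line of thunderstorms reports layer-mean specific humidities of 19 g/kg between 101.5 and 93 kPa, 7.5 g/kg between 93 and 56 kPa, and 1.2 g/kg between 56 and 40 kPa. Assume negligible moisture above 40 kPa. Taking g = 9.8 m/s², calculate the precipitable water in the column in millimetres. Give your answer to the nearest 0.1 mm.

PW ≈ 46.8 mm

Precipitable water is the column-integrated vapour mass per unit area: PW = (1/g) Σ q̄ Δp, with q in kg/kg and Δp in Pa (1 kg/m² of water = 1 mm).
Layer 101.5–93 kPa: Δp = 85 hPa = 8500 Pa, q̄ = 0.019 kg/kg → 0.019 × 8500 / 9.8 = 16.48 mm
Layer 93–56 kPa: Δp = 370 hPa = 37000 Pa, q̄ = 0.0075 kg/kg → 0.0075 × 37000 / 9.8 = 28.32 mm
Layer 56–40 kPa: Δp = 160 hPa = 16000 Pa, q̄ = 0.0012 kg/kg → 0.0012 × 16000 / 9.8 = 1.96 mm
PW = 16.48 + 28.32 + 1.96 = 46.76 ≈ 46.8 mm.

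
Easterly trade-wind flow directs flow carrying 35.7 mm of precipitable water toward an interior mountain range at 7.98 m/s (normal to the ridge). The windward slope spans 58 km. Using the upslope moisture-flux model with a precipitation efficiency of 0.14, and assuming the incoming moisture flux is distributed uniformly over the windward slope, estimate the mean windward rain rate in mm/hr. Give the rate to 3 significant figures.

Incoming column moisture flux per unit ridge length: F = V × PW = 7.98 × 35.7 = 284.886 mm·m/s.
Spread over the 58 km slope with efficiency ε = 0.14: R = ε·F/W = 0.14 × 284.886 / 58000 m = 6.877e-04 mm/s.
R = 6.877e-04 × 3600 = 2.48 mm/hr.

R ≈ 2.48 mm/hr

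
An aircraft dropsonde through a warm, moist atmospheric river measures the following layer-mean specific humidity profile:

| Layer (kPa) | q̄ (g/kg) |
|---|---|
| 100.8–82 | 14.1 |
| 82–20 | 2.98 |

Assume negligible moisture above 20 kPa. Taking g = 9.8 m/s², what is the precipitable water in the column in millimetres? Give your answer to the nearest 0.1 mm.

PW ≈ 45.9 mm

Precipitable water is the column-integrated vapour mass per unit area: PW = (1/g) Σ q̄ Δp, with q in kg/kg and Δp in Pa (1 kg/m² of water = 1 mm).
Layer 100.8–82 kPa: Δp = 188 hPa = 18800 Pa, q̄ = 0.0141 kg/kg → 0.0141 × 18800 / 9.8 = 27.05 mm
Layer 82–20 kPa: Δp = 620 hPa = 62000 Pa, q̄ = 0.00298 kg/kg → 0.00298 × 62000 / 9.8 = 18.85 mm
PW = 27.05 + 18.85 = 45.90 ≈ 45.9 mm.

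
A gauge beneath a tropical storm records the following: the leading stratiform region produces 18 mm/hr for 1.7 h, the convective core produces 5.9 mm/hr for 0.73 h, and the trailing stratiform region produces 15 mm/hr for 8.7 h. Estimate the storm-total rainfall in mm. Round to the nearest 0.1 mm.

Total = Σ Rᵢ Δtᵢ = 18 × 1.7 + 5.9 × 0.73 + 15 × 8.7
      = 30.6 + 4.307 + 130.5 = 165.4 mm.

total ≈ 165.4 mm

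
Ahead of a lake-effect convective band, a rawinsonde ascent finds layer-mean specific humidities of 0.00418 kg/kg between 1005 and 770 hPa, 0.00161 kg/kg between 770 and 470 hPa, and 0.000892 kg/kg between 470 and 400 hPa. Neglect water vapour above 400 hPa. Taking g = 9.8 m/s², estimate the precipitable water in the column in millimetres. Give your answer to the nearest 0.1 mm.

PW ≈ 15.6 mm

Precipitable water is the column-integrated vapour mass per unit area: PW = (1/g) Σ q̄ Δp, with q in kg/kg and Δp in Pa (1 kg/m² of water = 1 mm).
Layer 1005–770 hPa: Δp = 235 hPa = 23500 Pa, q̄ = 0.00418 kg/kg → 0.00418 × 23500 / 9.8 = 10.02 mm
Layer 770–470 hPa: Δp = 300 hPa = 30000 Pa, q̄ = 0.00161 kg/kg → 0.00161 × 30000 / 9.8 = 4.93 mm
Layer 470–400 hPa: Δp = 70 hPa = 7000 Pa, q̄ = 0.000892 kg/kg → 0.000892 × 7000 / 9.8 = 0.64 mm
PW = 10.02 + 4.93 + 0.64 = 15.59 ≈ 15.6 mm.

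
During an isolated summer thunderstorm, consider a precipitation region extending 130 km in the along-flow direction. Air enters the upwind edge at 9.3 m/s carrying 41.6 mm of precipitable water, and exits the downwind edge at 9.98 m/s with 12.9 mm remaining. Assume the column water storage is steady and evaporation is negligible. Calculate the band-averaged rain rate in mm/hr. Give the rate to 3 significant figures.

R ≈ 7.15 mm/hr

Column moisture flux per unit crosswind length is F = V × PW.
Inflow: F_in = 9.3 × 41.6 = 386.88 mm·m/s
Outflow: F_out = 9.98 × 12.9 = 128.742 mm·m/s
Steady-state rate R = (F_in − F_out)/L = (386.88 − 128.742) / 130000 m = 1.986e-03 mm/s.
R = 1.986e-03 × 3600 = 7.15 mm/hr.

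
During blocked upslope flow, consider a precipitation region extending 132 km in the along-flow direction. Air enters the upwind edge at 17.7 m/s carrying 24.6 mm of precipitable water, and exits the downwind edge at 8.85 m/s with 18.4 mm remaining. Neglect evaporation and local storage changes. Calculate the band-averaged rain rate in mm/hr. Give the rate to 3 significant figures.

Column moisture flux per unit crosswind length is F = V × PW.
Inflow: F_in = 17.7 × 24.6 = 435.42 mm·m/s
Outflow: F_out = 8.85 × 18.4 = 162.84 mm·m/s
Steady-state rate R = (F_in − F_out)/L = (435.42 − 162.84) / 132000 m = 2.065e-03 mm/s.
R = 2.065e-03 × 3600 = 7.43 mm/hr.

R ≈ 7.43 mm/hr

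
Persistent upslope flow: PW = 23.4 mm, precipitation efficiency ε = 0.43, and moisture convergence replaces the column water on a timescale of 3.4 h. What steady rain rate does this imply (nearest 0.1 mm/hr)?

Each overturning extracts ε × PW = 0.43 × 23.4 = 10.062 mm.
Rate = ε·PW / τ = 10.062 / 3.4 h = 3.0 mm/hr.

R ≈ 3.0 mm/hr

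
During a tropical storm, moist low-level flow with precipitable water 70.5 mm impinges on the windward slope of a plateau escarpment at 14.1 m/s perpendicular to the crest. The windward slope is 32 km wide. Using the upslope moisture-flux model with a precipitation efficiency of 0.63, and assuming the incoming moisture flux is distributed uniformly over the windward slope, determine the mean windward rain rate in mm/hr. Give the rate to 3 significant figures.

Incoming column moisture flux per unit ridge length: F = V × PW = 14.1 × 70.5 = 994.05 mm·m/s.
Spread over the 32 km slope with efficiency ε = 0.63: R = ε·F/W = 0.63 × 994.05 / 32000 m = 1.957e-02 mm/s.
R = 1.957e-02 × 3600 = 70.5 mm/hr.

R ≈ 70.5 mm/hr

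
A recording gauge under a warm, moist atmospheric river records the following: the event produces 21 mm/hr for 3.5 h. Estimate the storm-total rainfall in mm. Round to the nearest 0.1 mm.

total ≈ 73.5 mm

Total = Σ Rᵢ Δtᵢ = 21 × 3.5
      = 73.5 = 73.5 mm.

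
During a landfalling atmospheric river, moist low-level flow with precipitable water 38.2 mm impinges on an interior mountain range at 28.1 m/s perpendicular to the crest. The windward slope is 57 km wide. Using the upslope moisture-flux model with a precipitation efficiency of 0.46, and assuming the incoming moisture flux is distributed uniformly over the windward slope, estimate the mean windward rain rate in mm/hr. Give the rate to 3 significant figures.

Incoming column moisture flux per unit ridge length: F = V × PW = 28.1 × 38.2 = 1073.42 mm·m/s.
Spread over the 57 km slope with efficiency ε = 0.46: R = ε·F/W = 0.46 × 1073.42 / 57000 m = 8.663e-03 mm/s.
R = 8.663e-03 × 3600 = 31.2 mm/hr.

R ≈ 31.2 mm/hr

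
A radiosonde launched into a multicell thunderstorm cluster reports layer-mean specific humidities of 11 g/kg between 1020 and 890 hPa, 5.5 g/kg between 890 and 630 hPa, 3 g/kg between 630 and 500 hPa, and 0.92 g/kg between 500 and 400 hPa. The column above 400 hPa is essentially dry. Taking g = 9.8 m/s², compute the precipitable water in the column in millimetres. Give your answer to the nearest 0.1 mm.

Precipitable water is the column-integrated vapour mass per unit area: PW = (1/g) Σ q̄ Δp, with q in kg/kg and Δp in Pa (1 kg/m² of water = 1 mm).
Layer 1020–890 hPa: Δp = 130 hPa = 13000 Pa, q̄ = 0.011 kg/kg → 0.011 × 13000 / 9.8 = 14.59 mm
Layer 890–630 hPa: Δp = 260 hPa = 26000 Pa, q̄ = 0.0055 kg/kg → 0.0055 × 26000 / 9.8 = 14.59 mm
Layer 630–500 hPa: Δp = 130 hPa = 13000 Pa, q̄ = 0.003 kg/kg → 0.003 × 13000 / 9.8 = 3.98 mm
Layer 500–400 hPa: Δp = 100 hPa = 10000 Pa, q̄ = 0.00092 kg/kg → 0.00092 × 10000 / 9.8 = 0.94 mm
PW = 14.59 + 14.59 + 3.98 + 0.94 = 34.10 ≈ 34.1 mm.

PW ≈ 34.1 mm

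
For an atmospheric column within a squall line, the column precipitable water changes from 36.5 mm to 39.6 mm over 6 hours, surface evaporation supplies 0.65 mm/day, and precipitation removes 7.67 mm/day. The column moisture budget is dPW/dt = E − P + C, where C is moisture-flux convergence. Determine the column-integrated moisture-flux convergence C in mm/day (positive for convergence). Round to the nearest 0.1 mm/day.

dPW/dt = (39.6 − 36.5) mm / (6/24 day) = +12.400 mm/day.
C = dPW/dt − E + P = (+12.400) − 0.65 + 7.67 = 19.4 mm/day.

C ≈ 19.4 mm/day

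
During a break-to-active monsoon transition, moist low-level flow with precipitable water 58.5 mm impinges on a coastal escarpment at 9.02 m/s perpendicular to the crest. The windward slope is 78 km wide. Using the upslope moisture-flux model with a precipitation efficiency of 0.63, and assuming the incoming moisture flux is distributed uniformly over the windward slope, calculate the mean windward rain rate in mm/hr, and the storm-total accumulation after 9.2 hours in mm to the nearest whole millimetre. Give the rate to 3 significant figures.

Incoming column moisture flux per unit ridge length: F = V × PW = 9.02 × 58.5 = 527.67 mm·m/s.
Spread over the 78 km slope with efficiency ε = 0.63: R = ε·F/W = 0.63 × 527.67 / 78000 m = 4.262e-03 mm/s.
R = 4.262e-03 × 3600 = 15.3 mm/hr.
Over 9.2 h: total = 15.3 × 9.2 = 140.76 ≈ 141 mm.

R ≈ 15.3 mm/hr; total ≈ 141 mm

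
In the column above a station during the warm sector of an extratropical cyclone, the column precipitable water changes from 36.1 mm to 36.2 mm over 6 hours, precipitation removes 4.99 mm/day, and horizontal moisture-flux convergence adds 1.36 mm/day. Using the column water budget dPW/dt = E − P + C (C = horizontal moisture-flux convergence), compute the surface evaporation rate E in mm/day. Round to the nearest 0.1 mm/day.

E ≈ 4.0 mm/day

dPW/dt = (36.2 − 36.1) mm / (6/24 day) = +0.400 mm/day.
E = dPW/dt + P − C = (+0.400) + 4.99 − (1.36) = 4.0 mm/day.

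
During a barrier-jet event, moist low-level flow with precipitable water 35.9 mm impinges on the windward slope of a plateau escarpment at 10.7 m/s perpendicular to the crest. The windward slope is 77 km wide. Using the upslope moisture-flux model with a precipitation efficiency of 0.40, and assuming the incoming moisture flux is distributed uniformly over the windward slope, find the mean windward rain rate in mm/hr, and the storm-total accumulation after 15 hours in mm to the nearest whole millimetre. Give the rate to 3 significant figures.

Incoming column moisture flux per unit ridge length: F = V × PW = 10.7 × 35.9 = 384.13 mm·m/s.
Spread over the 77 km slope with efficiency ε = 0.40: R = ε·F/W = 0.40 × 384.13 / 77000 m = 1.995e-03 mm/s.
R = 1.995e-03 × 3600 = 7.18 mm/hr.
Over 15 h: total = 7.18 × 15 = 107.7 ≈ 108 mm.

R ≈ 7.18 mm/hr; total ≈ 108 mm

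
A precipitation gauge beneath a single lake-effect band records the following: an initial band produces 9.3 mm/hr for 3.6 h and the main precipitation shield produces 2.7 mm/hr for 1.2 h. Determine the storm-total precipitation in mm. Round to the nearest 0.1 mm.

Total = Σ Rᵢ Δtᵢ = 9.3 × 3.6 + 2.7 × 1.2
      = 33.48 + 3.24 = 36.7 mm.

total ≈ 36.7 mm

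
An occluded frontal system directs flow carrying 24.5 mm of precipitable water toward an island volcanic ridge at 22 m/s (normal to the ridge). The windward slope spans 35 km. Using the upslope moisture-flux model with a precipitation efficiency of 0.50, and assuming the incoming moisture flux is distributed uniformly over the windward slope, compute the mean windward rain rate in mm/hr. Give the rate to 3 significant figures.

R ≈ 27.7 mm/hr

Incoming column moisture flux per unit ridge length: F = V × PW = 22 × 24.5 = 539 mm·m/s.
Spread over the 35 km slope with efficiency ε = 0.50: R = ε·F/W = 0.50 × 539 / 35000 m = 7.700e-03 mm/s.
R = 7.700e-03 × 3600 = 27.7 mm/hr.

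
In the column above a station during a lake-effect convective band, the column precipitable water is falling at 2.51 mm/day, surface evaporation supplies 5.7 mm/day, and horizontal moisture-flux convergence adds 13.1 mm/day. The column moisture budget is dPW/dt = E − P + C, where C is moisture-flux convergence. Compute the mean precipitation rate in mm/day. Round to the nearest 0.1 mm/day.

P ≈ 21.3 mm/day

dPW/dt = -2.51 mm/day.
P = E + C − dPW/dt = 5.7 + (13.1) − (-2.51) = 21.3 mm/day.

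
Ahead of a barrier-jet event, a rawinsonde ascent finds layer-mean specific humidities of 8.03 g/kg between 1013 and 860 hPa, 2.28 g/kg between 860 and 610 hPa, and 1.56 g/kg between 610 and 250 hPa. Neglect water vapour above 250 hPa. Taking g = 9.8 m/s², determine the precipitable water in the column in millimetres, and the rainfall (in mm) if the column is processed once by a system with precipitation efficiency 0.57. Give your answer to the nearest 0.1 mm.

PW ≈ 24.1 mm; rainfall ≈ 13.7 mm

Precipitable water is the column-integrated vapour mass per unit area: PW = (1/g) Σ q̄ Δp, with q in kg/kg and Δp in Pa (1 kg/m² of water = 1 mm).
Layer 1013–860 hPa: Δp = 153 hPa = 15300 Pa, q̄ = 0.00803 kg/kg → 0.00803 × 15300 / 9.8 = 12.54 mm
Layer 860–610 hPa: Δp = 250 hPa = 25000 Pa, q̄ = 0.00228 kg/kg → 0.00228 × 25000 / 9.8 = 5.82 mm
Layer 610–250 hPa: Δp = 360 hPa = 36000 Pa, q̄ = 0.00156 kg/kg → 0.00156 × 36000 / 9.8 = 5.73 mm
PW = 12.54 + 5.82 + 5.73 = 24.09 ≈ 24.1 mm.
Rainfall = ε × PW = 0.57 × 24.1 = 13.7 mm.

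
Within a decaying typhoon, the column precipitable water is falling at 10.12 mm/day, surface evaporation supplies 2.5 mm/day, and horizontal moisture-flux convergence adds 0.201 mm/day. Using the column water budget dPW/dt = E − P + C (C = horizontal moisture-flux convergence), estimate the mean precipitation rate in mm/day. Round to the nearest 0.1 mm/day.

dPW/dt = -10.12 mm/day.
P = E + C − dPW/dt = 2.5 + (0.201) − (-10.12) = 12.8 mm/day.

P ≈ 12.8 mm/day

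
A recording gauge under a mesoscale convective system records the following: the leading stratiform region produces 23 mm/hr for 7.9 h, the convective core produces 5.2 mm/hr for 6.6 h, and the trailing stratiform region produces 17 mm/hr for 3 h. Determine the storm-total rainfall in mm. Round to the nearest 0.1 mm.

Total = Σ Rᵢ Δtᵢ = 23 × 7.9 + 5.2 × 6.6 + 17 × 3
      = 181.7 + 34.32 + 51 = 267.0 mm.

total ≈ 267.0 mm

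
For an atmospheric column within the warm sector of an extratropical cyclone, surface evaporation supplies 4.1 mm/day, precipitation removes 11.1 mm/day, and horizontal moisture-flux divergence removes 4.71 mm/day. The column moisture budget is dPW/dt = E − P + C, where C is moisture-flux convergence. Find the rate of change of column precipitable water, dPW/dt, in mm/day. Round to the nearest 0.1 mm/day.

dPW/dt ≈ -11.7 mm/day

dPW/dt = E − P + C = 4.1 − 11.1 + (-4.71) = -11.7 mm/day.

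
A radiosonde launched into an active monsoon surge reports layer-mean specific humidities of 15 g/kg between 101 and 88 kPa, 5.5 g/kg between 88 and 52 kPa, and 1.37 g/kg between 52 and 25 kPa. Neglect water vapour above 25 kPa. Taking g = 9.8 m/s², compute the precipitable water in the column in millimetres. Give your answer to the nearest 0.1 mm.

Precipitable water is the column-integrated vapour mass per unit area: PW = (1/g) Σ q̄ Δp, with q in kg/kg and Δp in Pa (1 kg/m² of water = 1 mm).
Layer 101–88 kPa: Δp = 130 hPa = 13000 Pa, q̄ = 0.015 kg/kg → 0.015 × 13000 / 9.8 = 19.90 mm
Layer 88–52 kPa: Δp = 360 hPa = 36000 Pa, q̄ = 0.0055 kg/kg → 0.0055 × 36000 / 9.8 = 20.20 mm
Layer 52–25 kPa: Δp = 270 hPa = 27000 Pa, q̄ = 0.00137 kg/kg → 0.00137 × 27000 / 9.8 = 3.77 mm
PW = 19.90 + 20.20 + 3.77 = 43.87 ≈ 43.9 mm.

PW ≈ 43.9 mm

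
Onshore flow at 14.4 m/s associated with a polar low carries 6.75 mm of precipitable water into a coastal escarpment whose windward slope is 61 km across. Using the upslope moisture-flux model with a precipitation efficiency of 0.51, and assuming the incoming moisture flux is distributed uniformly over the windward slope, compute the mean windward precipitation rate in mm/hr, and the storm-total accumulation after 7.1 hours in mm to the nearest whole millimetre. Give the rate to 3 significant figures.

R ≈ 2.93 mm/hr; total ≈ 21 mm

Incoming column moisture flux per unit ridge length: F = V × PW = 14.4 × 6.75 = 97.2 mm·m/s.
Spread over the 61 km slope with efficiency ε = 0.51: R = ε·F/W = 0.51 × 97.2 / 61000 m = 8.127e-04 mm/s.
R = 8.127e-04 × 3600 = 2.93 mm/hr.
Over 7.1 h: total = 2.93 × 7.1 = 20.803 ≈ 21 mm.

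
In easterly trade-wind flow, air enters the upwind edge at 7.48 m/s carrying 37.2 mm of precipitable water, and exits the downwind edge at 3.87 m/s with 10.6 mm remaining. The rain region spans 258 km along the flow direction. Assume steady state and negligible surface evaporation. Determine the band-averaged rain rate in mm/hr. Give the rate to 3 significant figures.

Column moisture flux per unit crosswind length is F = V × PW.
Inflow: F_in = 7.48 × 37.2 = 278.256 mm·m/s
Outflow: F_out = 3.87 × 10.6 = 41.022 mm·m/s
Steady-state rate R = (F_in − F_out)/L = (278.256 − 41.022) / 258000 m = 9.195e-04 mm/s.
R = 9.195e-04 × 3600 = 3.31 mm/hr.

R ≈ 3.31 mm/hr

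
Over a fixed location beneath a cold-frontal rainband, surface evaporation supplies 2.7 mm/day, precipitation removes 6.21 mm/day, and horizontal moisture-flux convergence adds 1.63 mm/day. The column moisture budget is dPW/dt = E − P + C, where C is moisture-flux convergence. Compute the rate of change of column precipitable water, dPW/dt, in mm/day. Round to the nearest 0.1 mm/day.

dPW/dt = E − P + C = 2.7 − 6.21 + (1.63) = -1.9 mm/day.

dPW/dt ≈ -1.9 mm/day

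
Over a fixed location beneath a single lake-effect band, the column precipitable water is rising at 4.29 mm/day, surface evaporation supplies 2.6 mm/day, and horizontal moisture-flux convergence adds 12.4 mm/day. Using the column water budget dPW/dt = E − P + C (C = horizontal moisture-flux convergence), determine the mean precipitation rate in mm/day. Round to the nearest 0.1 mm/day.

P ≈ 10.7 mm/day

dPW/dt = +4.29 mm/day.
P = E + C − dPW/dt = 2.6 + (12.4) − (+4.29) = 10.7 mm/day.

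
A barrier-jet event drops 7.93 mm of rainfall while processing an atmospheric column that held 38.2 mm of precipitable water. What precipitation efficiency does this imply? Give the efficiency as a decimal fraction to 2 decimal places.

ε ≈ 0.21

ε = rainfall / PW = 7.93 / 38.2 = 0.21.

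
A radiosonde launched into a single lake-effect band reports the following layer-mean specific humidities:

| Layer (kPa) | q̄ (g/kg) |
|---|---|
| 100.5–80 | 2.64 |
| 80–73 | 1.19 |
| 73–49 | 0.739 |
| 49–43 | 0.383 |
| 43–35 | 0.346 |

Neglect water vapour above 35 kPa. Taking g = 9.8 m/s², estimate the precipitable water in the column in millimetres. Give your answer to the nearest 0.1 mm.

PW ≈ 8.7 mm

Precipitable water is the column-integrated vapour mass per unit area: PW = (1/g) Σ q̄ Δp, with q in kg/kg and Δp in Pa (1 kg/m² of water = 1 mm).
Layer 100.5–80 kPa: Δp = 205 hPa = 20500 Pa, q̄ = 0.00264 kg/kg → 0.00264 × 20500 / 9.8 = 5.52 mm
Layer 80–73 kPa: Δp = 70 hPa = 7000 Pa, q̄ = 0.00119 kg/kg → 0.00119 × 7000 / 9.8 = 0.85 mm
Layer 73–49 kPa: Δp = 240 hPa = 24000 Pa, q̄ = 0.000739 kg/kg → 0.000739 × 24000 / 9.8 = 1.81 mm
Layer 49–43 kPa: Δp = 60 hPa = 6000 Pa, q̄ = 0.000383 kg/kg → 0.000383 × 6000 / 9.8 = 0.23 mm
Layer 43–35 kPa: Δp = 80 hPa = 8000 Pa, q̄ = 0.000346 kg/kg → 0.000346 × 8000 / 9.8 = 0.28 mm
PW = 5.52 + 0.85 + 1.81 + 0.23 + 0.28 = 8.69 ≈ 8.7 mm.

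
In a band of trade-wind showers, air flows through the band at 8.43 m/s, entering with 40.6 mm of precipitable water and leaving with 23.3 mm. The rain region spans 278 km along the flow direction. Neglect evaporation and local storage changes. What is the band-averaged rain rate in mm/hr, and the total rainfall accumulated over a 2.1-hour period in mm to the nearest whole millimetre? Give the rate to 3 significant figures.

R ≈ 1.89 mm/hr; total ≈ 4 mm

Column moisture flux per unit crosswind length is F = V × PW.
Inflow: F_in = 8.43 × 40.6 = 342.258 mm·m/s
Outflow: F_out = 8.43 × 23.3 = 196.419 mm·m/s
Steady-state rate R = (F_in − F_out)/L = (342.258 − 196.419) / 278000 m = 5.246e-04 mm/s.
R = 5.246e-04 × 3600 = 1.89 mm/hr.
Over 2.1 h: total = 1.89 × 2.1 = 3.969 ≈ 4 mm.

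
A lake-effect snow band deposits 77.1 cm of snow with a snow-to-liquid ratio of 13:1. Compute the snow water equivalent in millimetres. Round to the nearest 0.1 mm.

SWE = snow depth / ratio = 77.1 cm / 13 = 5.931 cm = 59.3 mm.

SWE ≈ 59.3 mm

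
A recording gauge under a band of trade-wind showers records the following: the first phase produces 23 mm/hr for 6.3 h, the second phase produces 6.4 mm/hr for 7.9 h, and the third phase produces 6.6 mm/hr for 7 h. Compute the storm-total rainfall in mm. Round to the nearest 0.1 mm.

total ≈ 241.7 mm

Total = Σ Rᵢ Δtᵢ = 23 × 6.3 + 6.4 × 7.9 + 6.6 × 7
      = 144.9 + 50.56 + 46.2 = 241.7 mm.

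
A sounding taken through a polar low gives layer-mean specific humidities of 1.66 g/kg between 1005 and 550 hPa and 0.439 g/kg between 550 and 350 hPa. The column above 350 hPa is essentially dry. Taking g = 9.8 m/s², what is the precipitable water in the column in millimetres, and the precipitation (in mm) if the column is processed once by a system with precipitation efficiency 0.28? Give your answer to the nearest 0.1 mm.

Precipitable water is the column-integrated vapour mass per unit area: PW = (1/g) Σ q̄ Δp, with q in kg/kg and Δp in Pa (1 kg/m² of water = 1 mm).
Layer 1005–550 hPa: Δp = 455 hPa = 45500 Pa, q̄ = 0.00166 kg/kg → 0.00166 × 45500 / 9.8 = 7.71 mm
Layer 550–350 hPa: Δp = 200 hPa = 20000 Pa, q̄ = 0.000439 kg/kg → 0.000439 × 20000 / 9.8 = 0.90 mm
PW = 7.71 + 0.90 = 8.61 ≈ 8.6 mm.
Precipitation = ε × PW = 0.28 × 8.6 = 2.4 mm.

PW ≈ 8.6 mm; precipitation ≈ 2.4 mm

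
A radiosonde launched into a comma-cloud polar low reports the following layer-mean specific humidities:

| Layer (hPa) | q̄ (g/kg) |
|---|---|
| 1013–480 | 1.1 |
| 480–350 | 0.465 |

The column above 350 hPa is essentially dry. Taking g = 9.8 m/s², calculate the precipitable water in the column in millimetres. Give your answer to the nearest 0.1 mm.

Precipitable water is the column-integrated vapour mass per unit area: PW = (1/g) Σ q̄ Δp, with q in kg/kg and Δp in Pa (1 kg/m² of water = 1 mm).
Layer 1013–480 hPa: Δp = 533 hPa = 53300 Pa, q̄ = 0.0011 kg/kg → 0.0011 × 53300 / 9.8 = 5.98 mm
Layer 480–350 hPa: Δp = 130 hPa = 13000 Pa, q̄ = 0.000465 kg/kg → 0.000465 × 13000 / 9.8 = 0.62 mm
PW = 5.98 + 0.62 = 6.60 ≈ 6.6 mm.

PW ≈ 6.6 mm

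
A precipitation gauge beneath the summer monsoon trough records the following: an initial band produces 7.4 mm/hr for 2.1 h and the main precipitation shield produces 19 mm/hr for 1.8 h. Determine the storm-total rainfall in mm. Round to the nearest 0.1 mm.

total ≈ 49.7 mm

Total = Σ Rᵢ Δtᵢ = 7.4 × 2.1 + 19 × 1.8
      = 15.54 + 34.2 = 49.7 mm.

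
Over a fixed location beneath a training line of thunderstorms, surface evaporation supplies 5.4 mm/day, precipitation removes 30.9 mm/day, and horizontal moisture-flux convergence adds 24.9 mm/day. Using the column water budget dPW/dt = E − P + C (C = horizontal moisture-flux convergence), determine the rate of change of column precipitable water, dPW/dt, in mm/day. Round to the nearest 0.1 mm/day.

dPW/dt ≈ -0.6 mm/day

dPW/dt = E − P + C = 5.4 − 30.9 + (24.9) = -0.6 mm/day.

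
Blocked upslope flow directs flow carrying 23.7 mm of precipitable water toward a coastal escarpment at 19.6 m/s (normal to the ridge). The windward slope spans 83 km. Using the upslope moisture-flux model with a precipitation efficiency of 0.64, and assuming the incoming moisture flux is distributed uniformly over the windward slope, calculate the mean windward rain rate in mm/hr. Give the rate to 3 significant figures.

R ≈ 12.9 mm/hr

Incoming column moisture flux per unit ridge length: F = V × PW = 19.6 × 23.7 = 464.52 mm·m/s.
Spread over the 83 km slope with efficiency ε = 0.64: R = ε·F/W = 0.64 × 464.52 / 83000 m = 3.582e-03 mm/s.
R = 3.582e-03 × 3600 = 12.9 mm/hr.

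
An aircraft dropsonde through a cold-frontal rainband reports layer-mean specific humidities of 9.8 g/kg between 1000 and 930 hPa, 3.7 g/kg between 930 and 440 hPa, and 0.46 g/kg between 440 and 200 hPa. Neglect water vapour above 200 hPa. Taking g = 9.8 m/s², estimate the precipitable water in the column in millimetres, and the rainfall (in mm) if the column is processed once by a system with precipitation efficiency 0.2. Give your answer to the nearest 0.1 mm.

PW ≈ 26.6 mm; rainfall ≈ 5.3 mm

Precipitable water is the column-integrated vapour mass per unit area: PW = (1/g) Σ q̄ Δp, with q in kg/kg and Δp in Pa (1 kg/m² of water = 1 mm).
Layer 1000–930 hPa: Δp = 70 hPa = 7000 Pa, q̄ = 0.0098 kg/kg → 0.0098 × 7000 / 9.8 = 7.00 mm
Layer 930–440 hPa: Δp = 490 hPa = 49000 Pa, q̄ = 0.0037 kg/kg → 0.0037 × 49000 / 9.8 = 18.50 mm
Layer 440–200 hPa: Δp = 240 hPa = 24000 Pa, q̄ = 0.00046 kg/kg → 0.00046 × 24000 / 9.8 = 1.13 mm
PW = 7.00 + 18.50 + 1.13 = 26.63 ≈ 26.6 mm.
Rainfall = ε × PW = 0.2 × 26.6 = 5.3 mm.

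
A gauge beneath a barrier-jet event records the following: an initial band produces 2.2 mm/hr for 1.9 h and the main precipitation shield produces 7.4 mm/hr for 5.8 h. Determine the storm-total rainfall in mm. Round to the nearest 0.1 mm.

total ≈ 47.1 mm

Total = Σ Rᵢ Δtᵢ = 2.2 × 1.9 + 7.4 × 5.8
      = 4.18 + 42.92 = 47.1 mm.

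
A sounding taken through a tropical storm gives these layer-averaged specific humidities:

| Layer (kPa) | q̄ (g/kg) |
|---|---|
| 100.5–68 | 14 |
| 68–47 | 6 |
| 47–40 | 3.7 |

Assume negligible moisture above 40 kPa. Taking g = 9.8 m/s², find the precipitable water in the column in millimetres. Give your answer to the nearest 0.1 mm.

Precipitable water is the column-integrated vapour mass per unit area: PW = (1/g) Σ q̄ Δp, with q in kg/kg and Δp in Pa (1 kg/m² of water = 1 mm).
Layer 100.5–68 kPa: Δp = 325 hPa = 32500 Pa, q̄ = 0.014 kg/kg → 0.014 × 32500 / 9.8 = 46.43 mm
Layer 68–47 kPa: Δp = 210 hPa = 21000 Pa, q̄ = 0.006 kg/kg → 0.006 × 21000 / 9.8 = 12.86 mm
Layer 47–40 kPa: Δp = 70 hPa = 7000 Pa, q̄ = 0.0037 kg/kg → 0.0037 × 7000 / 9.8 = 2.64 mm
PW = 46.43 + 12.86 + 2.64 = 61.93 ≈ 61.9 mm.

PW ≈ 61.9 mm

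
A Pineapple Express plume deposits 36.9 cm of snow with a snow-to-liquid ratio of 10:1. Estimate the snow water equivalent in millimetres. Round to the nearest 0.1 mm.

SWE = snow depth / ratio = 36.9 cm / 10 = 3.690 cm = 36.9 mm.

SWE ≈ 36.9 mm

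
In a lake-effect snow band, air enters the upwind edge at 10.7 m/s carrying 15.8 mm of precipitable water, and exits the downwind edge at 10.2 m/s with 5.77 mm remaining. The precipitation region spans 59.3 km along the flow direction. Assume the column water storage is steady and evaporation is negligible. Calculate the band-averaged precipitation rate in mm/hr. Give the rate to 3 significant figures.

Column moisture flux per unit crosswind length is F = V × PW.
Inflow: F_in = 10.7 × 15.8 = 169.06 mm·m/s
Outflow: F_out = 10.2 × 5.77 = 58.854 mm·m/s
Steady-state rate R = (F_in − F_out)/L = (169.06 − 58.854) / 59300 m = 1.858e-03 mm/s.
R = 1.858e-03 × 3600 = 6.69 mm/hr.

R ≈ 6.69 mm/hr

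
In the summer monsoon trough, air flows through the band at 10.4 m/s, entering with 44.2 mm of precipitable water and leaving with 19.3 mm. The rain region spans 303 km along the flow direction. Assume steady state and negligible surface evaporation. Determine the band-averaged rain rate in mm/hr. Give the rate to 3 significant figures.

Column moisture flux per unit crosswind length is F = V × PW.
Inflow: F_in = 10.4 × 44.2 = 459.68 mm·m/s
Outflow: F_out = 10.4 × 19.3 = 200.72 mm·m/s
Steady-state rate R = (F_in − F_out)/L = (459.68 − 200.72) / 303000 m = 8.547e-04 mm/s.
R = 8.547e-04 × 3600 = 3.08 mm/hr.

R ≈ 3.08 mm/hr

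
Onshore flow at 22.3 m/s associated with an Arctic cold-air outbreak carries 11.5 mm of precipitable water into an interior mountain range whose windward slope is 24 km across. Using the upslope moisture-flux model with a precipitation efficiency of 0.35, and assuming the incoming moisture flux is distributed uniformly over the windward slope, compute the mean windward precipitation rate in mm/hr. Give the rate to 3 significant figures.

R ≈ 13.5 mm/hr

Incoming column moisture flux per unit ridge length: F = V × PW = 22.3 × 11.5 = 256.45 mm·m/s.
Spread over the 24 km slope with efficiency ε = 0.35: R = ε·F/W = 0.35 × 256.45 / 24000 m = 3.740e-03 mm/s.
R = 3.740e-03 × 3600 = 13.5 mm/hr.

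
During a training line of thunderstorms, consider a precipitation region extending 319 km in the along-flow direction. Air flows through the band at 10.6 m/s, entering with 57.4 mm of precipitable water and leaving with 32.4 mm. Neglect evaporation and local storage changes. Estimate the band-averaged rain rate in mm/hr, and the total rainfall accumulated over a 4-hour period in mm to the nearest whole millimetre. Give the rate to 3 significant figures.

Column moisture flux per unit crosswind length is F = V × PW.
Inflow: F_in = 10.6 × 57.4 = 608.44 mm·m/s
Outflow: F_out = 10.6 × 32.4 = 343.44 mm·m/s
Steady-state rate R = (F_in − F_out)/L = (608.44 − 343.44) / 319000 m = 8.307e-04 mm/s.
R = 8.307e-04 × 3600 = 2.99 mm/hr.
Over 4 h: total = 2.99 × 4 = 11.96 ≈ 12 mm.

R ≈ 2.99 mm/hr; total ≈ 12 mm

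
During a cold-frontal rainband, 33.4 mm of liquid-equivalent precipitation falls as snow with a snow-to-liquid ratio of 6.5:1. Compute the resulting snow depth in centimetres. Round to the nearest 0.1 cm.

Snow depth = liquid × ratio = 33.4 mm × 6.5 = 217.1 mm = 21.7 cm.

snow depth ≈ 21.7 cm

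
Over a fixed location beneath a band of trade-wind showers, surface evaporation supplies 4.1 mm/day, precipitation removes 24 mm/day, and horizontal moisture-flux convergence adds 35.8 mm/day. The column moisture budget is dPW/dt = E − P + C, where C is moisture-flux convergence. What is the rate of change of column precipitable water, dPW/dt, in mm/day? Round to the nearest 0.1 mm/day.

dPW/dt ≈ 15.9 mm/day

dPW/dt = E − P + C = 4.1 − 24 + (35.8) = 15.9 mm/day.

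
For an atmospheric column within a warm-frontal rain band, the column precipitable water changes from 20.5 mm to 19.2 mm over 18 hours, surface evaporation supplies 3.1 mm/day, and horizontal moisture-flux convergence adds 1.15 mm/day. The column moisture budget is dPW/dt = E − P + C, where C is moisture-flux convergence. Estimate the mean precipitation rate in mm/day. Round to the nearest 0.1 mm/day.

P ≈ 6.0 mm/day

dPW/dt = (19.2 − 20.5) mm / (18/24 day) = -1.733 mm/day.
P = E + C − dPW/dt = 3.1 + (1.15) − (-1.733) = 6.0 mm/day.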